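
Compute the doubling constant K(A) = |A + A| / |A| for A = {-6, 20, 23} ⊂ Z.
K = |A + A| / |A| = 6/3 = 2

Enumerate A + A = {a + b : a, b ∈ A}. With |A| = 3, there are |A|^2 = 9 ordered sum pairs; collecting distinct values, A + A = {-12, 14, 17, 40, 43, 46}, so |A + A| = 6. Thus K = 6/3 = 2. For comparison, the minimum possible |A + A| over all 3-element sets is 2·3 − 1 = 5 (so min K = 5/3), attained only by arithmetic progressions.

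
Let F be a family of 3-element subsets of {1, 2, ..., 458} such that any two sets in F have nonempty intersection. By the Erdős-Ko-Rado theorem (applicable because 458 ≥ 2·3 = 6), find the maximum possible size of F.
max |F| = C(457, 2) = 104196

The Erdős-Ko-Rado theorem states: for n ≥ 2k, an intersecting family of k-subsets of an n-element set has size at most C(n − 1, k − 1), with equality for 'star' families {A ⊆ [n] : |A| = k, i ∈ A} (fix an element i). For n = 458, k = 3: C(457, 2) = 104196.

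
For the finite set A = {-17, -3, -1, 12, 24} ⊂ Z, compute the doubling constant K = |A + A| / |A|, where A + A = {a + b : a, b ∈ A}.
K = |A + A| / |A| = 15/5 = 3

Enumerate A + A = {a + b : a, b ∈ A}. With |A| = 5, there are |A|^2 = 25 ordered sum pairs; collecting distinct values, A + A = {-34, -20, -18, -6, -5, -4, -2, 7, 9, 11, 21, 23, 24, 36, 48}, so |A + A| = 15. Thus K = 15/5 = 3. For comparison, the minimum possible |A + A| over all 5-element sets is 2·5 − 1 = 9 (so min K = 9/5), attained only by arithmetic progressions.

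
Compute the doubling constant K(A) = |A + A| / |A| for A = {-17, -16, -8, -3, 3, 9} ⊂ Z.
K = |A + A| / |A| = 20/6 = 10/3

Enumerate A + A = {a + b : a, b ∈ A}. With |A| = 6, there are |A|^2 = 36 ordered sum pairs; collecting distinct values, A + A = {-34, -33, -32, -25, -24, -20, -19, -16, -14, -13, -11, -8, -7, -6, -5, 0, 1, 6, 12, 18}, so |A + A| = 20. Thus K = 20/6 = 10/3. For comparison, the minimum possible |A + A| over all 6-element sets is 2·6 − 1 = 11 (so min K = 11/6), attained only by arithmetic progressions.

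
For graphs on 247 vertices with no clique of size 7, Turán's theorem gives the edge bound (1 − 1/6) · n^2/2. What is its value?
Turán density bound = (5/6) · 247^2/2 = 305045/12 ≈ 25420.4167

Turán's theorem: ex(n, K_{r+1}) is achieved by the complete r-partite Turán graph T(n, r) with parts as balanced as possible, and is at most (1 − 1/r) · n^2/2. For r = 6, n = 247: the density bound is (5/6) · 61009/2 = 305045/12 ≈ 25420.4167. The integer-valued extremum is e(T(247, 6)) = 25420, which is strictly less than the density bound 305045/12 since 6 ∤ 247 (the parts of T(247, 6) cannot all be equal).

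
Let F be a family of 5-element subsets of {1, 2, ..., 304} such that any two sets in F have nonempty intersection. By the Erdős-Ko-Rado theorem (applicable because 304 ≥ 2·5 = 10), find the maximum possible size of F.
max |F| = C(303, 4) = 344291325

Erdős-Ko-Rado (1961): when n ≥ 2k, max |F| = C(n−1, k−1). The bound is attained by the star {A : i ∈ A} for any fixed i ∈ [n]. Here C(304−1, 5−1) = C(303, 4) = 344291325.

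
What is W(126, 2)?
W(126, 2) = 126 + 1 = 127

A 2-term AP is any pair of integers, so a monochromatic 2-AP exists iff some colour is used at least twice. With 126 colours, the colouring i ↦ i on {1, ..., 126} uses each colour once, avoiding any monochromatic pair, so W(126, 2) > 126. For {1, ..., 127}, pigeonhole forces two integers of the same colour, which form a monochromatic 2-AP. Hence W(126, 2) = 127.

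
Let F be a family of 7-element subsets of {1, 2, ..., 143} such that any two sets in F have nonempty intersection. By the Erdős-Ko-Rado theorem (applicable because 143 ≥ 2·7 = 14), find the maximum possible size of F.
max |F| = C(142, 6) = 10230985051

Erdős-Ko-Rado (1961): when n ≥ 2k, max |F| = C(n−1, k−1). The bound is attained by the star {A : i ∈ A} for any fixed i ∈ [n]. Here C(143−1, 7−1) = C(142, 6) = 10230985051.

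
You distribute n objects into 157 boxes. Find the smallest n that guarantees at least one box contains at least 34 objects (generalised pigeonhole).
n = (34 − 1)·157 + 1 = 5182

By the generalised pigeonhole principle, to guarantee some box contains ≥ r objects we need more than (r − 1) · k objects total. Threshold: n = (r − 1) · k + 1. With r = 34 and k = 157: n = 33 · 157 + 1 = 5181 + 1 = 5182. For n = 5181 = 33 · 157, we can put exactly 33 objects in every box, avoiding 34 in any single one — so 5182 is tight.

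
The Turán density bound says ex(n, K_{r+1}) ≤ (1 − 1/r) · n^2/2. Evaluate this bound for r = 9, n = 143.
Turán density bound = (8/9) · 143^2/2 = 81796/9 ≈ 9088.4444

Turán's theorem: ex(n, K_{r+1}) is achieved by the complete r-partite Turán graph T(n, r) with parts as balanced as possible, and is at most (1 − 1/r) · n^2/2. For r = 9, n = 143: the density bound is (8/9) · 20449/2 = 81796/9 ≈ 9088.4444. The integer-valued extremum is e(T(143, 9)) = 9088, which is strictly less than the density bound 81796/9 since 9 ∤ 143 (the parts of T(143, 9) cannot all be equal).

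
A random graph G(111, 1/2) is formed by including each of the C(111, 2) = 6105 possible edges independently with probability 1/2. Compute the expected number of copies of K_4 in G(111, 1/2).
E[# K_4] = C(111, 4) · (1/2)^C(4, 2) = 5989005 / 2^6 = 93578.203125

For each 4-subset S of vertices (there are C(111, 4) = 5989005 such S), let X_S = 1 if S induces a K_4 (all C(4, 2) = 6 edges present). Then P(X_S = 1) = (1/2)^6 = 1/64. By linearity of expectation, E[# K_4] = C(111, 4) · (1/2)^6 = 5989005 / 64 = 93578.203125.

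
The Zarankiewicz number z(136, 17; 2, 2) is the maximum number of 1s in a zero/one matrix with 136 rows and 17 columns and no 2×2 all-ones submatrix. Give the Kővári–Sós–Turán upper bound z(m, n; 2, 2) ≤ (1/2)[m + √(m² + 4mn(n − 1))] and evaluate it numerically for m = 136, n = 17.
z(136, 17; 2, 2) ≤ (1/2)[136 + √(136² + 4·136·17·16)] = (1/2)[136 + √166464] = 272

Kővári–Sós–Turán: let r_1, ..., r_136 be the row sums and z = Σ r_i the total number of 1s. Each pair of columns can share at most one row with both entries 1 (else a 2×2 all-ones block appears), so Σ_i C(r_i, 2) ≤ C(17, 2) = 136. By convexity Σ_i C(r_i, 2) ≥ 136·C(z/136, 2) = z(z − 136)/(2·136), giving z² − 136z − 136·17·16 ≤ 0 and hence z ≤ (1/2)[136 + √(18496 + 4·36992)] = (1/2)[136 + √166464] ≈ (1/2)(136 + 408) = 272.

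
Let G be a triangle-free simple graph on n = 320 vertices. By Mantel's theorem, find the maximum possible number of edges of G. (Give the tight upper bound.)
ex(320, K_3) = ⌊320^2/4⌋ = 25600

Mantel (1907): a triangle-free graph on n vertices has at most ⌊n^2/4⌋ edges, with equality for the complete bipartite graph K_{⌊n/2⌋, ⌈n/2⌉}. For n = 320: ⌊320^2/4⌋ = ⌊102400/4⌋ = 25600. The extremal graph is K_{160, 160}, which has 160·160 = 25600 edges.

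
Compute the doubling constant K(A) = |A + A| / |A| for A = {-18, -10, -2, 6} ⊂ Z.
K = |A + A| / |A| = 7/4

Enumerate A + A = {a + b : a, b ∈ A}. With |A| = 4, there are |A|^2 = 16 ordered sum pairs; collecting distinct values, A + A = {-36, -28, -20, -12, -4, 4, 12}, so |A + A| = 7. Thus K = 7/4. Here |A + A| = 2|A| − 1 = 7, the minimum possible — so K = 7/4 is minimal, which holds iff A is an arithmetic progression.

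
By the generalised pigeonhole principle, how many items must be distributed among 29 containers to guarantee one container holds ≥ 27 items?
n = (27 − 1)·29 + 1 = 755

By the generalised pigeonhole principle, to guarantee some box contains ≥ r objects we need more than (r − 1) · k objects total. Threshold: n = (r − 1) · k + 1. With r = 27 and k = 29: n = 26 · 29 + 1 = 754 + 1 = 755. For n = 754 = 26 · 29, we can put exactly 26 objects in every box, avoiding 27 in any single one — so 755 is tight.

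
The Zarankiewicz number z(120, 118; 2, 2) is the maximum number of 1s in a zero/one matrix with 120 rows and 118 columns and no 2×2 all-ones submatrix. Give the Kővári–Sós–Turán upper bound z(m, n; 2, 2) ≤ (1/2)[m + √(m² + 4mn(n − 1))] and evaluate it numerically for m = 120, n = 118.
z(120, 118; 2, 2) ≤ (1/2)[120 + √(120² + 4·120·118·117)] = (1/2)[120 + √6641280] = 1348.5341

Kővári–Sós–Turán: let r_1, ..., r_120 be the row sums and z = Σ r_i the total number of 1s. Each pair of columns can share at most one row with both entries 1 (else a 2×2 all-ones block appears), so Σ_i C(r_i, 2) ≤ C(118, 2) = 6903. By convexity Σ_i C(r_i, 2) ≥ 120·C(z/120, 2) = z(z − 120)/(2·120), giving z² − 120z − 120·118·117 ≤ 0 and hence z ≤ (1/2)[120 + √(14400 + 4·1656720)] = (1/2)[120 + √6641280] ≈ (1/2)(120 + 2577.0681) = 1348.5341.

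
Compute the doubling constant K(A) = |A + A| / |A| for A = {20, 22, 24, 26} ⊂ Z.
K = |A + A| / |A| = 7/4

Enumerate A + A = {a + b : a, b ∈ A}. With |A| = 4, there are |A|^2 = 16 ordered sum pairs; collecting distinct values, A + A = {40, 42, 44, 46, 48, 50, 52}, so |A + A| = 7. Thus K = 7/4. Here |A + A| = 2|A| − 1 = 7, the minimum possible — so K = 7/4 is minimal, which holds iff A is an arithmetic progression.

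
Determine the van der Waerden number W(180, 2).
W(180, 2) = 180 + 1 = 181

A 2-term AP is any pair of integers, so a monochromatic 2-AP exists iff some colour is used at least twice. With 180 colours, the colouring i ↦ i on {1, ..., 180} uses each colour once, avoiding any monochromatic pair, so W(180, 2) > 180. For {1, ..., 181}, pigeonhole forces two integers of the same colour, which form a monochromatic 2-AP. Hence W(180, 2) = 181.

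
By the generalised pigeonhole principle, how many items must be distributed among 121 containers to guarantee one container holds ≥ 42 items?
n = (42 − 1)·121 + 1 = 4962

By the generalised pigeonhole principle, to guarantee some box contains ≥ r objects we need more than (r − 1) · k objects total. Threshold: n = (r − 1) · k + 1. With r = 42 and k = 121: n = 41 · 121 + 1 = 4961 + 1 = 4962. For n = 4961 = 41 · 121, we can put exactly 41 objects in every box, avoiding 42 in any single one — so 4962 is tight.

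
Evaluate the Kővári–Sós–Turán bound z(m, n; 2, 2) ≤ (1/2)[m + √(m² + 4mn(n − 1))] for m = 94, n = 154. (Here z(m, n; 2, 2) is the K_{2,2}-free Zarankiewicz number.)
z(94, 154; 2, 2) ≤ (1/2)[94 + √(94² + 4·94·154·153)] = (1/2)[94 + √8868148] = 1535.9718

Kővári–Sós–Turán: let r_1, ..., r_94 be the row sums and z = Σ r_i the total number of 1s. Each pair of columns can share at most one row with both entries 1 (else a 2×2 all-ones block appears), so Σ_i C(r_i, 2) ≤ C(154, 2) = 11781. By convexity Σ_i C(r_i, 2) ≥ 94·C(z/94, 2) = z(z − 94)/(2·94), giving z² − 94z − 94·154·153 ≤ 0 and hence z ≤ (1/2)[94 + √(8836 + 4·2214828)] = (1/2)[94 + √8868148] ≈ (1/2)(94 + 2977.9436) = 1535.9718.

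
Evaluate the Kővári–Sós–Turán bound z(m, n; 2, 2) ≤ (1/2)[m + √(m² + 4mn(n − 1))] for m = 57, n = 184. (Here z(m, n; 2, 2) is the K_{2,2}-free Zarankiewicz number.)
z(57, 184; 2, 2) ≤ (1/2)[57 + √(57² + 4·57·184·183)] = (1/2)[57 + √7680465] = 1414.1826

Kővári–Sós–Turán: let r_1, ..., r_57 be the row sums and z = Σ r_i the total number of 1s. Each pair of columns can share at most one row with both entries 1 (else a 2×2 all-ones block appears), so Σ_i C(r_i, 2) ≤ C(184, 2) = 16836. By convexity Σ_i C(r_i, 2) ≥ 57·C(z/57, 2) = z(z − 57)/(2·57), giving z² − 57z − 57·184·183 ≤ 0 and hence z ≤ (1/2)[57 + √(3249 + 4·1919304)] = (1/2)[57 + √7680465] ≈ (1/2)(57 + 2771.3652) = 1414.1826.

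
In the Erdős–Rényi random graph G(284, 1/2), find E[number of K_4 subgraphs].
E[# K_4] = C(284, 4) · (1/2)^C(4, 2) = 265368251 / 2^6 = 4146378.921875

For each 4-subset S of vertices (there are C(284, 4) = 265368251 such S), let X_S = 1 if S induces a K_4 (all C(4, 2) = 6 edges present). Then P(X_S = 1) = (1/2)^6 = 1/64. By linearity of expectation, E[# K_4] = C(284, 4) · (1/2)^6 = 265368251 / 64 = 4146378.921875.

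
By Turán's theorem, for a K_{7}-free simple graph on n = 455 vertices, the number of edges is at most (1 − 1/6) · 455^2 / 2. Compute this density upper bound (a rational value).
Turán density bound = (5/6) · 455^2/2 = 1035125/12 ≈ 86260.4167

Turán's theorem: ex(n, K_{r+1}) is achieved by the complete r-partite Turán graph T(n, r) with parts as balanced as possible, and is at most (1 − 1/r) · n^2/2. For r = 6, n = 455: the density bound is (5/6) · 207025/2 = 1035125/12 ≈ 86260.4167. The integer-valued extremum is e(T(455, 6)) = 86260, which is strictly less than the density bound 1035125/12 since 6 ∤ 455 (the parts of T(455, 6) cannot all be equal).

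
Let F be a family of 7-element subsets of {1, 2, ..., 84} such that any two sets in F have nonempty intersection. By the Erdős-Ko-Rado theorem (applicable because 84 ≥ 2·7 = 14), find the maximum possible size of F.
max |F| = C(83, 6) = 377447148

The Erdős-Ko-Rado theorem states: for n ≥ 2k, an intersecting family of k-subsets of an n-element set has size at most C(n − 1, k − 1), with equality for 'star' families {A ⊆ [n] : |A| = k, i ∈ A} (fix an element i). For n = 84, k = 7: C(83, 6) = 377447148.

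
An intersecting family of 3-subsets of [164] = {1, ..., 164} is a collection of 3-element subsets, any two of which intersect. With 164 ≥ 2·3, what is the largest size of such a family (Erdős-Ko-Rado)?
max |F| = C(163, 2) = 13203

The Erdős-Ko-Rado theorem states: for n ≥ 2k, an intersecting family of k-subsets of an n-element set has size at most C(n − 1, k − 1), with equality for 'star' families {A ⊆ [n] : |A| = k, i ∈ A} (fix an element i). For n = 164, k = 3: C(163, 2) = 13203.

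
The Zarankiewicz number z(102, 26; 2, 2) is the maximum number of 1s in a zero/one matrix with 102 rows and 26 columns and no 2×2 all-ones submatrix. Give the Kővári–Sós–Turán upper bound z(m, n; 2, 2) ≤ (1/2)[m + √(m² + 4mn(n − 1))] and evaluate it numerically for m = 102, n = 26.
z(102, 26; 2, 2) ≤ (1/2)[102 + √(102² + 4·102·26·25)] = (1/2)[102 + √275604] = 313.49

Kővári–Sós–Turán: let r_1, ..., r_102 be the row sums and z = Σ r_i the total number of 1s. Each pair of columns can share at most one row with both entries 1 (else a 2×2 all-ones block appears), so Σ_i C(r_i, 2) ≤ C(26, 2) = 325. By convexity Σ_i C(r_i, 2) ≥ 102·C(z/102, 2) = z(z − 102)/(2·102), giving z² − 102z − 102·26·25 ≤ 0 and hence z ≤ (1/2)[102 + √(10404 + 4·66300)] = (1/2)[102 + √275604] ≈ (1/2)(102 + 524.98) = 313.49.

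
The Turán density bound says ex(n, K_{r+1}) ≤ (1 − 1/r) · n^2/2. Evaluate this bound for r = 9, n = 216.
Turán density bound = (8/9) · 216^2/2 = 20736

Turán's theorem: ex(n, K_{r+1}) is achieved by the complete r-partite Turán graph T(n, r) with parts as balanced as possible, and is at most (1 − 1/r) · n^2/2. For r = 9, n = 216: the density bound is (8/9) · 46656/2 = 20736. Since 9 ∣ 216, the Turán graph T(216, 9) has parts of equal size 24, and its edge count e(T(216, 9)) = 20736 attains the density bound exactly.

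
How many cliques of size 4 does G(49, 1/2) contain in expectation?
E[# K_4] = C(49, 4) · (1/2)^C(4, 2) = 211876 / 2^6 = 52969/16 = 3310.5625

For each 4-subset S of vertices (there are C(49, 4) = 211876 such S), let X_S = 1 if S induces a K_4 (all C(4, 2) = 6 edges present). Then P(X_S = 1) = (1/2)^6 = 1/64. By linearity of expectation, E[# K_4] = C(49, 4) · (1/2)^6 = 211876 / 64 = 52969/16 = 3310.5625.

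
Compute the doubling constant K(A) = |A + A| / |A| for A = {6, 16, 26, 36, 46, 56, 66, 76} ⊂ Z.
K = |A + A| / |A| = 15/8

Enumerate A + A = {a + b : a, b ∈ A}. With |A| = 8, there are |A|^2 = 64 ordered sum pairs; collecting distinct values, A + A = {12, 22, 32, 42, 52, 62, 72, 82, 92, 102, 112, 122, 132, 142, 152}, so |A + A| = 15. Thus K = 15/8. Here |A + A| = 2|A| − 1 = 15, the minimum possible — so K = 15/8 is minimal, which holds iff A is an arithmetic progression.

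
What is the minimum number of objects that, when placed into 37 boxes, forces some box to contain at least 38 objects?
n = (38 − 1)·37 + 1 = 1370

By the generalised pigeonhole principle, to guarantee some box contains ≥ r objects we need more than (r − 1) · k objects total. Threshold: n = (r − 1) · k + 1. With r = 38 and k = 37: n = 37 · 37 + 1 = 1369 + 1 = 1370. For n = 1369 = 37 · 37, we can put exactly 37 objects in every box, avoiding 38 in any single one — so 1370 is tight.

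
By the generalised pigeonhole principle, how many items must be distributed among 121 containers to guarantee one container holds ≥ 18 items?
n = (18 − 1)·121 + 1 = 2058

By the generalised pigeonhole principle, to guarantee some box contains ≥ r objects we need more than (r − 1) · k objects total. Threshold: n = (r − 1) · k + 1. With r = 18 and k = 121: n = 17 · 121 + 1 = 2057 + 1 = 2058. For n = 2057 = 17 · 121, we can put exactly 17 objects in every box, avoiding 18 in any single one — so 2058 is tight.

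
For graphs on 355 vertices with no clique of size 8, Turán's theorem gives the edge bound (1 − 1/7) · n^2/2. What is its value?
Turán density bound = (6/7) · 355^2/2 = 378075/7 ≈ 54010.7143

Turán's theorem: ex(n, K_{r+1}) is achieved by the complete r-partite Turán graph T(n, r) with parts as balanced as possible, and is at most (1 − 1/r) · n^2/2. For r = 7, n = 355: the density bound is (6/7) · 126025/2 = 378075/7 ≈ 54010.7143. The integer-valued extremum is e(T(355, 7)) = 54010, which is strictly less than the density bound 378075/7 since 7 ∤ 355 (the parts of T(355, 7) cannot all be equal).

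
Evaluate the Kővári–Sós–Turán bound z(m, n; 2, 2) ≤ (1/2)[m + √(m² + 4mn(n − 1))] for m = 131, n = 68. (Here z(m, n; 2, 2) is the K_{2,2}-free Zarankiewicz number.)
z(131, 68; 2, 2) ≤ (1/2)[131 + √(131² + 4·131·68·67)] = (1/2)[131 + √2404505] = 840.8233

Kővári–Sós–Turán: let r_1, ..., r_131 be the row sums and z = Σ r_i the total number of 1s. Each pair of columns can share at most one row with both entries 1 (else a 2×2 all-ones block appears), so Σ_i C(r_i, 2) ≤ C(68, 2) = 2278. By convexity Σ_i C(r_i, 2) ≥ 131·C(z/131, 2) = z(z − 131)/(2·131), giving z² − 131z − 131·68·67 ≤ 0 and hence z ≤ (1/2)[131 + √(17161 + 4·596836)] = (1/2)[131 + √2404505] ≈ (1/2)(131 + 1550.6466) = 840.8233.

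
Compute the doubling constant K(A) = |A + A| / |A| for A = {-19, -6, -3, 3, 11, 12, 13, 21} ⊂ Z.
K = |A + A| / |A| = 31/8

Enumerate A + A = {a + b : a, b ∈ A}. With |A| = 8, there are |A|^2 = 64 ordered sum pairs; collecting distinct values, A + A = {-38, -25, -22, -16, -12, -9, -8, -7, -6, -3, 0, 2, 5, 6, 7, 8, 9, 10, 14, 15, 16, 18, 22, 23, 24, 25, 26, 32, 33, 34, 42}, so |A + A| = 31. Thus K = 31/8. For comparison, the minimum possible |A + A| over all 8-element sets is 2·8 − 1 = 15 (so min K = 15/8), attained only by arithmetic progressions.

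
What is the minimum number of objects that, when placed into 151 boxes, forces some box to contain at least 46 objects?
n = (46 − 1)·151 + 1 = 6796

By the generalised pigeonhole principle, to guarantee some box contains ≥ r objects we need more than (r − 1) · k objects total. Threshold: n = (r − 1) · k + 1. With r = 46 and k = 151: n = 45 · 151 + 1 = 6795 + 1 = 6796. For n = 6795 = 45 · 151, we can put exactly 45 objects in every box, avoiding 46 in any single one — so 6796 is tight.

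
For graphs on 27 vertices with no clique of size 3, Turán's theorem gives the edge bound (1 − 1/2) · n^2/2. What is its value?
Turán density bound = (1/2) · 27^2/2 = 729/4 ≈ 182.25

Turán's theorem: ex(n, K_{r+1}) is achieved by the complete r-partite Turán graph T(n, r) with parts as balanced as possible, and is at most (1 − 1/r) · n^2/2. For r = 2, n = 27: the density bound is (1/2) · 729/2 = 729/4 ≈ 182.25. The integer-valued extremum is e(T(27, 2)) = 182, which is strictly less than the density bound 729/4 since 2 ∤ 27 (the parts of T(27, 2) cannot all be equal).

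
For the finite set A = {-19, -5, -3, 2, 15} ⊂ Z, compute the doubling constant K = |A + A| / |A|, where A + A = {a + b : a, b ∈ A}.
K = |A + A| / |A| = 15/5 = 3

Enumerate A + A = {a + b : a, b ∈ A}. With |A| = 5, there are |A|^2 = 25 ordered sum pairs; collecting distinct values, A + A = {-38, -24, -22, -17, -10, -8, -6, -4, -3, -1, 4, 10, 12, 17, 30}, so |A + A| = 15. Thus K = 15/5 = 3. For comparison, the minimum possible |A + A| over all 5-element sets is 2·5 − 1 = 9 (so min K = 9/5), attained only by arithmetic progressions.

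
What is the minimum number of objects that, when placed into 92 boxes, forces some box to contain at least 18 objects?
n = (18 − 1)·92 + 1 = 1565

By the generalised pigeonhole principle, to guarantee some box contains ≥ r objects we need more than (r − 1) · k objects total. Threshold: n = (r − 1) · k + 1. With r = 18 and k = 92: n = 17 · 92 + 1 = 1564 + 1 = 1565. For n = 1564 = 17 · 92, we can put exactly 17 objects in every box, avoiding 18 in any single one — so 1565 is tight.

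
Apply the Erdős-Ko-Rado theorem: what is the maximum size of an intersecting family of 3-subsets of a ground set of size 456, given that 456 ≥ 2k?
max |F| = C(455, 2) = 103285

The Erdős-Ko-Rado theorem states: for n ≥ 2k, an intersecting family of k-subsets of an n-element set has size at most C(n − 1, k − 1), with equality for 'star' families {A ⊆ [n] : |A| = k, i ∈ A} (fix an element i). For n = 456, k = 3: C(455, 2) = 103285.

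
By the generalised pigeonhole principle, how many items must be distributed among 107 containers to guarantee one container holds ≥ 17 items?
n = (17 − 1)·107 + 1 = 1713

By the generalised pigeonhole principle, to guarantee some box contains ≥ r objects we need more than (r − 1) · k objects total. Threshold: n = (r − 1) · k + 1. With r = 17 and k = 107: n = 16 · 107 + 1 = 1712 + 1 = 1713. For n = 1712 = 16 · 107, we can put exactly 16 objects in every box, avoiding 17 in any single one — so 1713 is tight.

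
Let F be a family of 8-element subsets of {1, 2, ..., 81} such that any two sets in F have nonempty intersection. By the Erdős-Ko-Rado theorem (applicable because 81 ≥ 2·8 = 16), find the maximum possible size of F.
max |F| = C(80, 7) = 3176716400

The Erdős-Ko-Rado theorem states: for n ≥ 2k, an intersecting family of k-subsets of an n-element set has size at most C(n − 1, k − 1), with equality for 'star' families {A ⊆ [n] : |A| = k, i ∈ A} (fix an element i). For n = 81, k = 8: C(80, 7) = 3176716400.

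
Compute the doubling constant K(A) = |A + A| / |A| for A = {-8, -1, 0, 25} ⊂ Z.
K = |A + A| / |A| = 10/4 = 5/2

Enumerate A + A = {a + b : a, b ∈ A}. With |A| = 4, there are |A|^2 = 16 ordered sum pairs; collecting distinct values, A + A = {-16, -9, -8, -2, -1, 0, 17, 24, 25, 50}, so |A + A| = 10. Thus K = 10/4 = 5/2. For comparison, the minimum possible |A + A| over all 4-element sets is 2·4 − 1 = 7 (so min K = 7/4), attained only by arithmetic progressions.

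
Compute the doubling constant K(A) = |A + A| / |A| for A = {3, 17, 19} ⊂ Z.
K = |A + A| / |A| = 6/3 = 2

Enumerate A + A = {a + b : a, b ∈ A}. With |A| = 3, there are |A|^2 = 9 ordered sum pairs; collecting distinct values, A + A = {6, 20, 22, 34, 36, 38}, so |A + A| = 6. Thus K = 6/3 = 2. For comparison, the minimum possible |A + A| over all 3-element sets is 2·3 − 1 = 5 (so min K = 5/3), attained only by arithmetic progressions.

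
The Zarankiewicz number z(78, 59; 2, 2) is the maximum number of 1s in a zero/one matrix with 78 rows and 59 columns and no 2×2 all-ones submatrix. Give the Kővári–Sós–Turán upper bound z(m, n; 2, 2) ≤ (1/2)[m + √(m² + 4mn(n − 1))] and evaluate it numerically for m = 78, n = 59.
z(78, 59; 2, 2) ≤ (1/2)[78 + √(78² + 4·78·59·58)] = (1/2)[78 + √1073748] = 557.1091

Kővári–Sós–Turán: let r_1, ..., r_78 be the row sums and z = Σ r_i the total number of 1s. Each pair of columns can share at most one row with both entries 1 (else a 2×2 all-ones block appears), so Σ_i C(r_i, 2) ≤ C(59, 2) = 1711. By convexity Σ_i C(r_i, 2) ≥ 78·C(z/78, 2) = z(z − 78)/(2·78), giving z² − 78z − 78·59·58 ≤ 0 and hence z ≤ (1/2)[78 + √(6084 + 4·266916)] = (1/2)[78 + √1073748] ≈ (1/2)(78 + 1036.2181) = 557.1091.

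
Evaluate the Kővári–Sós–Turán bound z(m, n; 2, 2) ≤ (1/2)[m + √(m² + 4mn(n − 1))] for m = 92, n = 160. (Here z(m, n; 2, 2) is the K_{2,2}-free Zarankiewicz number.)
z(92, 160; 2, 2) ≤ (1/2)[92 + √(92² + 4·92·160·159)] = (1/2)[92 + √9370384] = 1576.5541

Kővári–Sós–Turán: let r_1, ..., r_92 be the row sums and z = Σ r_i the total number of 1s. Each pair of columns can share at most one row with both entries 1 (else a 2×2 all-ones block appears), so Σ_i C(r_i, 2) ≤ C(160, 2) = 12720. By convexity Σ_i C(r_i, 2) ≥ 92·C(z/92, 2) = z(z − 92)/(2·92), giving z² − 92z − 92·160·159 ≤ 0 and hence z ≤ (1/2)[92 + √(8464 + 4·2340480)] = (1/2)[92 + √9370384] ≈ (1/2)(92 + 3061.1083) = 1576.5541.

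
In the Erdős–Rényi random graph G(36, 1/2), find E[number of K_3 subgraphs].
E[# K_3] = C(36, 3) · (1/2)^C(3, 2) = 7140 / 2^3 = 1785/2 = 892.5

For each 3-subset S of vertices (there are C(36, 3) = 7140 such S), let X_S = 1 if S induces a K_3 (all C(3, 2) = 3 edges present). Then P(X_S = 1) = (1/2)^3 = 1/8. By linearity of expectation, E[# K_3] = C(36, 3) · (1/2)^3 = 7140 / 8 = 1785/2 = 892.5.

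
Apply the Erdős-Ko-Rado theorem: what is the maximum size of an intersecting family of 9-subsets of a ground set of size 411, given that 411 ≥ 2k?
max |F| = C(410, 8) = 18488798173326195

The Erdős-Ko-Rado theorem states: for n ≥ 2k, an intersecting family of k-subsets of an n-element set has size at most C(n − 1, k − 1), with equality for 'star' families {A ⊆ [n] : |A| = k, i ∈ A} (fix an element i). For n = 411, k = 9: C(410, 8) = 18488798173326195.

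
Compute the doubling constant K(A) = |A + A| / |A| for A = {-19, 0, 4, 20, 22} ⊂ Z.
K = |A + A| / |A| = 15/5 = 3

Enumerate A + A = {a + b : a, b ∈ A}. With |A| = 5, there are |A|^2 = 25 ordered sum pairs; collecting distinct values, A + A = {-38, -19, -15, 0, 1, 3, 4, 8, 20, 22, 24, 26, 40, 42, 44}, so |A + A| = 15. Thus K = 15/5 = 3. For comparison, the minimum possible |A + A| over all 5-element sets is 2·5 − 1 = 9 (so min K = 9/5), attained only by arithmetic progressions.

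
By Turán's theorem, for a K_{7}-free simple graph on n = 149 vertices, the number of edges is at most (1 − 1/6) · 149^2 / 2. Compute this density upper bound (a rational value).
Turán density bound = (5/6) · 149^2/2 = 111005/12 ≈ 9250.4167

Turán's theorem: ex(n, K_{r+1}) is achieved by the complete r-partite Turán graph T(n, r) with parts as balanced as possible, and is at most (1 − 1/r) · n^2/2. For r = 6, n = 149: the density bound is (5/6) · 22201/2 = 111005/12 ≈ 9250.4167. The integer-valued extremum is e(T(149, 6)) = 9250, which is strictly less than the density bound 111005/12 since 6 ∤ 149 (the parts of T(149, 6) cannot all be equal).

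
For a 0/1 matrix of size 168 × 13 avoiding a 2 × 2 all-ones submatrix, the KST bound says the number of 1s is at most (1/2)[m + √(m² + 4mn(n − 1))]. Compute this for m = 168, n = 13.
z(168, 13; 2, 2) ≤ (1/2)[168 + √(168² + 4·168·13·12)] = (1/2)[168 + √133056] = 266.3842

Kővári–Sós–Turán: let r_1, ..., r_168 be the row sums and z = Σ r_i the total number of 1s. Each pair of columns can share at most one row with both entries 1 (else a 2×2 all-ones block appears), so Σ_i C(r_i, 2) ≤ C(13, 2) = 78. By convexity Σ_i C(r_i, 2) ≥ 168·C(z/168, 2) = z(z − 168)/(2·168), giving z² − 168z − 168·13·12 ≤ 0 and hence z ≤ (1/2)[168 + √(28224 + 4·26208)] = (1/2)[168 + √133056] ≈ (1/2)(168 + 364.7684) = 266.3842.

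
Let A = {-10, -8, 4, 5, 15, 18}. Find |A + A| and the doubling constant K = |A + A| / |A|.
K = |A + A| / |A| = 19/6

Enumerate A + A = {a + b : a, b ∈ A}. With |A| = 6, there are |A|^2 = 36 ordered sum pairs; collecting distinct values, A + A = {-20, -18, -16, -6, -5, -4, -3, 5, 7, 8, 9, 10, 19, 20, 22, 23, 30, 33, 36}, so |A + A| = 19. Thus K = 19/6. For comparison, the minimum possible |A + A| over all 6-element sets is 2·6 − 1 = 11 (so min K = 11/6), attained only by arithmetic progressions.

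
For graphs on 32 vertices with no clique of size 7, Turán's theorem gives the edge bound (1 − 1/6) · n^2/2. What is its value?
Turán density bound = (5/6) · 32^2/2 = 1280/3 ≈ 426.6667

Turán's theorem: ex(n, K_{r+1}) is achieved by the complete r-partite Turán graph T(n, r) with parts as balanced as possible, and is at most (1 − 1/r) · n^2/2. For r = 6, n = 32: the density bound is (5/6) · 1024/2 = 1280/3 ≈ 426.6667. The integer-valued extremum is e(T(32, 6)) = 426, which is strictly less than the density bound 1280/3 since 6 ∤ 32 (the parts of T(32, 6) cannot all be equal).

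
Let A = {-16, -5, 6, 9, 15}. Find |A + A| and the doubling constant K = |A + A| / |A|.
K = |A + A| / |A| = 14/5

Enumerate A + A = {a + b : a, b ∈ A}. With |A| = 5, there are |A|^2 = 25 ordered sum pairs; collecting distinct values, A + A = {-32, -21, -10, -7, -1, 1, 4, 10, 12, 15, 18, 21, 24, 30}, so |A + A| = 14. Thus K = 14/5. For comparison, the minimum possible |A + A| over all 5-element sets is 2·5 − 1 = 9 (so min K = 9/5), attained only by arithmetic progressions.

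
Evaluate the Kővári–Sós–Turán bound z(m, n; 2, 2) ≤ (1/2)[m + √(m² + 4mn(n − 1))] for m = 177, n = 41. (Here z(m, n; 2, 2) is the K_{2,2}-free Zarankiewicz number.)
z(177, 41; 2, 2) ≤ (1/2)[177 + √(177² + 4·177·41·40)] = (1/2)[177 + √1192449] = 634.4966

Kővári–Sós–Turán: let r_1, ..., r_177 be the row sums and z = Σ r_i the total number of 1s. Each pair of columns can share at most one row with both entries 1 (else a 2×2 all-ones block appears), so Σ_i C(r_i, 2) ≤ C(41, 2) = 820. By convexity Σ_i C(r_i, 2) ≥ 177·C(z/177, 2) = z(z − 177)/(2·177), giving z² − 177z − 177·41·40 ≤ 0 and hence z ≤ (1/2)[177 + √(31329 + 4·290280)] = (1/2)[177 + √1192449] ≈ (1/2)(177 + 1091.9931) = 634.4966.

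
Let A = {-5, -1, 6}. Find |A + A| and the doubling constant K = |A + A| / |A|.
K = |A + A| / |A| = 6/3 = 2

Enumerate A + A = {a + b : a, b ∈ A}. With |A| = 3, there are |A|^2 = 9 ordered sum pairs; collecting distinct values, A + A = {-10, -6, -2, 1, 5, 12}, so |A + A| = 6. Thus K = 6/3 = 2. For comparison, the minimum possible |A + A| over all 3-element sets is 2·3 − 1 = 5 (so min K = 5/3), attained only by arithmetic progressions.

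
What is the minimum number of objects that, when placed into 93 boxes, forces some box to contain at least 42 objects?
n = (42 − 1)·93 + 1 = 3814

By the generalised pigeonhole principle, to guarantee some box contains ≥ r objects we need more than (r − 1) · k objects total. Threshold: n = (r − 1) · k + 1. With r = 42 and k = 93: n = 41 · 93 + 1 = 3813 + 1 = 3814. For n = 3813 = 41 · 93, we can put exactly 41 objects in every box, avoiding 42 in any single one — so 3814 is tight.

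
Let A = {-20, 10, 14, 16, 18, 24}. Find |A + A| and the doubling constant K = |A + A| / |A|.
K = |A + A| / |A| = 18/6 = 3

Enumerate A + A = {a + b : a, b ∈ A}. With |A| = 6, there are |A|^2 = 36 ordered sum pairs; collecting distinct values, A + A = {-40, -10, -6, -4, -2, 4, 20, 24, 26, 28, 30, 32, 34, 36, 38, 40, 42, 48}, so |A + A| = 18. Thus K = 18/6 = 3. For comparison, the minimum possible |A + A| over all 6-element sets is 2·6 − 1 = 11 (so min K = 11/6), attained only by arithmetic progressions.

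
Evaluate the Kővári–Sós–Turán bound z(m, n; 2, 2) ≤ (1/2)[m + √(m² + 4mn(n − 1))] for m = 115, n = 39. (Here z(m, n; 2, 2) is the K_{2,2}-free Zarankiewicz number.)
z(115, 39; 2, 2) ≤ (1/2)[115 + √(115² + 4·115·39·38)] = (1/2)[115 + √694945] = 474.3168

Kővári–Sós–Turán: let r_1, ..., r_115 be the row sums and z = Σ r_i the total number of 1s. Each pair of columns can share at most one row with both entries 1 (else a 2×2 all-ones block appears), so Σ_i C(r_i, 2) ≤ C(39, 2) = 741. By convexity Σ_i C(r_i, 2) ≥ 115·C(z/115, 2) = z(z − 115)/(2·115), giving z² − 115z − 115·39·38 ≤ 0 and hence z ≤ (1/2)[115 + √(13225 + 4·170430)] = (1/2)[115 + √694945] ≈ (1/2)(115 + 833.6336) = 474.3168.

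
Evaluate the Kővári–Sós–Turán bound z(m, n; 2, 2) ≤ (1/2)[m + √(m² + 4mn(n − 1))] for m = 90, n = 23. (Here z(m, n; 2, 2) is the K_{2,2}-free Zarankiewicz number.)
z(90, 23; 2, 2) ≤ (1/2)[90 + √(90² + 4·90·23·22)] = (1/2)[90 + √190260] = 263.094

Kővári–Sós–Turán: let r_1, ..., r_90 be the row sums and z = Σ r_i the total number of 1s. Each pair of columns can share at most one row with both entries 1 (else a 2×2 all-ones block appears), so Σ_i C(r_i, 2) ≤ C(23, 2) = 253. By convexity Σ_i C(r_i, 2) ≥ 90·C(z/90, 2) = z(z − 90)/(2·90), giving z² − 90z − 90·23·22 ≤ 0 and hence z ≤ (1/2)[90 + √(8100 + 4·45540)] = (1/2)[90 + √190260] ≈ (1/2)(90 + 436.188) = 263.094.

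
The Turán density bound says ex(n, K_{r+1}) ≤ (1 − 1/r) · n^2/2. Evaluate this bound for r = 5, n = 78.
Turán density bound = (4/5) · 78^2/2 = 12168/5 ≈ 2433.6

Turán's theorem: ex(n, K_{r+1}) is achieved by the complete r-partite Turán graph T(n, r) with parts as balanced as possible, and is at most (1 − 1/r) · n^2/2. For r = 5, n = 78: the density bound is (4/5) · 6084/2 = 12168/5 ≈ 2433.6. The integer-valued extremum is e(T(78, 5)) = 2433, which is strictly less than the density bound 12168/5 since 5 ∤ 78 (the parts of T(78, 5) cannot all be equal).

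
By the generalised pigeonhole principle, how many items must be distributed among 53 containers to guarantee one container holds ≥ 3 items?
n = (3 − 1)·53 + 1 = 107

By the generalised pigeonhole principle, to guarantee some box contains ≥ r objects we need more than (r − 1) · k objects total. Threshold: n = (r − 1) · k + 1. With r = 3 and k = 53: n = 2 · 53 + 1 = 106 + 1 = 107. For n = 106 = 2 · 53, we can put exactly 2 objects in every box, avoiding 3 in any single one — so 107 is tight.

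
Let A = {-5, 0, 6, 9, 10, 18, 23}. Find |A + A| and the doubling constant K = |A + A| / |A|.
K = |A + A| / |A| = 26/7

Enumerate A + A = {a + b : a, b ∈ A}. With |A| = 7, there are |A|^2 = 49 ordered sum pairs; collecting distinct values, A + A = {-10, -5, 0, 1, 4, 5, 6, 9, 10, 12, 13, 15, 16, 18, 19, 20, 23, 24, 27, 28, 29, 32, 33, 36, 41, 46}, so |A + A| = 26. Thus K = 26/7. For comparison, the minimum possible |A + A| over all 7-element sets is 2·7 − 1 = 13 (so min K = 13/7), attained only by arithmetic progressions.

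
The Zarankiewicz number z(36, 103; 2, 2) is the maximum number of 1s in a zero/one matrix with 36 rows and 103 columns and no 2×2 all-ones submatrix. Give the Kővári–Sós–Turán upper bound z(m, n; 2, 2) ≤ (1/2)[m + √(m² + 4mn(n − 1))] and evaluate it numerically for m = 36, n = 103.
z(36, 103; 2, 2) ≤ (1/2)[36 + √(36² + 4·36·103·102)] = (1/2)[36 + √1514160] = 633.256

Kővári–Sós–Turán: let r_1, ..., r_36 be the row sums and z = Σ r_i the total number of 1s. Each pair of columns can share at most one row with both entries 1 (else a 2×2 all-ones block appears), so Σ_i C(r_i, 2) ≤ C(103, 2) = 5253. By convexity Σ_i C(r_i, 2) ≥ 36·C(z/36, 2) = z(z − 36)/(2·36), giving z² − 36z − 36·103·102 ≤ 0 and hence z ≤ (1/2)[36 + √(1296 + 4·378216)] = (1/2)[36 + √1514160] ≈ (1/2)(36 + 1230.5121) = 633.256.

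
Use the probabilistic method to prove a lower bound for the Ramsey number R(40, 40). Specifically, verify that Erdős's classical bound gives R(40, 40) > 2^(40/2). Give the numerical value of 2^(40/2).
2^(40/2) = 1048576; so R(40, 40) > 1048576

Colour each edge of K_n uniformly at random with red/blue. The expected number of monochromatic K_40 is C(n, 40) · 2 · 2^(−C(40,2)). If C(n, 40) · 2^(1 − C(40,2)) < 1, then with positive probability no monochromatic K_40 exists, so R(40, 40) > n. The standard estimate C(n, 40) ≤ n^40/40! shows this inequality holds whenever n ≤ 2^(40/2) (since 40! · 2^(C(40,2) − 1) > 2^(40^2/2) ≥ n^40). Hence R(40, 40) > 2^(40/2) = 1048576.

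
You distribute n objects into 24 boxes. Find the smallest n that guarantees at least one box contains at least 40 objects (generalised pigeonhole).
n = (40 − 1)·24 + 1 = 937

By the generalised pigeonhole principle, to guarantee some box contains ≥ r objects we need more than (r − 1) · k objects total. Threshold: n = (r − 1) · k + 1. With r = 40 and k = 24: n = 39 · 24 + 1 = 936 + 1 = 937. For n = 936 = 39 · 24, we can put exactly 39 objects in every box, avoiding 40 in any single one — so 937 is tight.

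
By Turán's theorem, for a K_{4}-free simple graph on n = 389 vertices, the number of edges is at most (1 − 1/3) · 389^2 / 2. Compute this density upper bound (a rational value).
Turán density bound = (2/3) · 389^2/2 = 151321/3 ≈ 50440.3333

Turán's theorem: ex(n, K_{r+1}) is achieved by the complete r-partite Turán graph T(n, r) with parts as balanced as possible, and is at most (1 − 1/r) · n^2/2. For r = 3, n = 389: the density bound is (2/3) · 151321/2 = 151321/3 ≈ 50440.3333. The integer-valued extremum is e(T(389, 3)) = 50440, which is strictly less than the density bound 151321/3 since 3 ∤ 389 (the parts of T(389, 3) cannot all be equal).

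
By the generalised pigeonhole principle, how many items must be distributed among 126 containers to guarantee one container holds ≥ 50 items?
n = (50 − 1)·126 + 1 = 6175

By the generalised pigeonhole principle, to guarantee some box contains ≥ r objects we need more than (r − 1) · k objects total. Threshold: n = (r − 1) · k + 1. With r = 50 and k = 126: n = 49 · 126 + 1 = 6174 + 1 = 6175. For n = 6174 = 49 · 126, we can put exactly 49 objects in every box, avoiding 50 in any single one — so 6175 is tight.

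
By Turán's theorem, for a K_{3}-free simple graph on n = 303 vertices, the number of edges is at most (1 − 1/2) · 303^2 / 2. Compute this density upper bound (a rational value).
Turán density bound = (1/2) · 303^2/2 = 91809/4 ≈ 22952.25

Turán's theorem: ex(n, K_{r+1}) is achieved by the complete r-partite Turán graph T(n, r) with parts as balanced as possible, and is at most (1 − 1/r) · n^2/2. For r = 2, n = 303: the density bound is (1/2) · 91809/2 = 91809/4 ≈ 22952.25. The integer-valued extremum is e(T(303, 2)) = 22952, which is strictly less than the density bound 91809/4 since 2 ∤ 303 (the parts of T(303, 2) cannot all be equal).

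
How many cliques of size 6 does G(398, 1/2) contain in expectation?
E[# K_6] = C(398, 6) · (1/2)^C(6, 2) = 5315230907547 / 2^15 ≈ 162207974.473480

For each 6-subset S of vertices (there are C(398, 6) = 5315230907547 such S), let X_S = 1 if S induces a K_6 (all C(6, 2) = 15 edges present). Then P(X_S = 1) = (1/2)^15 = 1/32768. By linearity of expectation, E[# K_6] = C(398, 6) · (1/2)^15 = 5315230907547 / 32768 ≈ 162207974.473480.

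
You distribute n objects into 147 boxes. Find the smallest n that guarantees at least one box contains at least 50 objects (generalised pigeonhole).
n = (50 − 1)·147 + 1 = 7204

By the generalised pigeonhole principle, to guarantee some box contains ≥ r objects we need more than (r − 1) · k objects total. Threshold: n = (r − 1) · k + 1. With r = 50 and k = 147: n = 49 · 147 + 1 = 7203 + 1 = 7204. For n = 7203 = 49 · 147, we can put exactly 49 objects in every box, avoiding 50 in any single one — so 7204 is tight.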